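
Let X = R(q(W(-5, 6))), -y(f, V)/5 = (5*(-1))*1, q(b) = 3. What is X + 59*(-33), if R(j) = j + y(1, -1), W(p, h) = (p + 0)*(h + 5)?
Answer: -1919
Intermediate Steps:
W(p, h) = p*(5 + h)
y(f, V) = 25 (y(f, V) = -5*5*(-1) = -(-25) = -5*(-5) = 25)
R(j) = 25 + j (R(j) = j + 25 = 25 + j)
X = 28 (X = 25 + 3 = 28)
X + 59*(-33) = 28 + 59*(-33) = 28 - 1947 = -1919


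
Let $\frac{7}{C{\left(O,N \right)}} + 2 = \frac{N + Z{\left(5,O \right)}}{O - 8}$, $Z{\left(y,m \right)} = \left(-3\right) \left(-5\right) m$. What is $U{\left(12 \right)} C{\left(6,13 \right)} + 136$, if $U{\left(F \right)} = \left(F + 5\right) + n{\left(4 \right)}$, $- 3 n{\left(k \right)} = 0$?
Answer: $\frac{14314}{107} \approx 133.78$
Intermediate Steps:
$Z{\left(y,m \right)} = 15 m$
$n{\left(k \right)} = 0$ ($n{\left(k \right)} = \left(- \frac{1}{3}\right) 0 = 0$)
$C{\left(O,N \right)} = \frac{7}{-2 + \frac{N + 15 O}{-8 + O}}$ ($C{\left(O,N \right)} = \frac{7}{-2 + \frac{N + 15 O}{O - 8}} = \frac{7}{-2 + \frac{N + 15 O}{-8 + O}}$)
$U{\left(F \right)} = 5 + F$ ($U{\left(F \right)} = \left(F + 5\right) + 0 = \left(5 + F\right) + 0 = 5 + F$)
$U{\left(12 \right)} C{\left(6,13 \right)} + 136 = \left(5 + 12\right) \frac{7 \left(-8 + 6\right)}{16 + 13 + 13 \cdot 6} + 136 = 17 \cdot 7 \frac{1}{16 + 13 + 78} \left(-2\right) + 136 = 17 \cdot 7 \cdot \frac{1}{107} \left(-2\right) + 136 = 17 \left(- \frac{14}{107}\right) + 136 = - \frac{238}{107} + 136 = \frac{14314}{107}$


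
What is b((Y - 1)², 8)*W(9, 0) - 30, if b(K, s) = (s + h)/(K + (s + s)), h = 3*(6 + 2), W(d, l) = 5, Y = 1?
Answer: -20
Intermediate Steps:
h = 24 (h = 3*8 = 24)
b(K, s) = (24 + s)/(K + 2*s) (b(K, s) = (s + 24)/(K + (s + s)) = (24 + s)/(K + 2*s))
b((Y - 1)², 8)*W(9, 0) - 30 = ((24 + 8)/((1 - 1)² + 2*8))*5 - 30 = (32/(0² + 16))*5 - 30 = (32/(0 + 16))*5 - 30 = (32/16)*5 - 30 = ((1/16)*32)*5 - 30 = 2*5 - 30 = 10 - 30 = -20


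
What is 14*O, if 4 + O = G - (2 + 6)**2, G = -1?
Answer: -966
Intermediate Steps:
O = -69 (O = -4 + (-1 - (2 + 6)**2) = -4 + (-1 - 1*8**2) = -4 + (-1 - 1*64) = -4 + (-1 - 64) = -4 - 65 = -69)
14*O = 14*(-69) = -966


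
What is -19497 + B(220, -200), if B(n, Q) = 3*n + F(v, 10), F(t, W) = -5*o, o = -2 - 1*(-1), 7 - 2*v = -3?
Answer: -18832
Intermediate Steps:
v = 5 (v = 7/2 - ½*(-3) = 7/2 + 3/2 = 5)
o = -1 (o = -2 + 1 = -1)
F(t, W) = 5 (F(t, W) = -5*(-1) = 5)
B(n, Q) = 5 + 3*n (B(n, Q) = 3*n + 5 = 5 + 3*n)
-19497 + B(220, -200) = -19497 + (5 + 3*220) = -19497 + (5 + 660) = -19497 + 665 = -18832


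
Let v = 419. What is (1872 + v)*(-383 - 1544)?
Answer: -4414757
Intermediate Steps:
(1872 + v)*(-383 - 1544) = (1872 + 419)*(-383 - 1544) = 2291*(-1927) = -4414757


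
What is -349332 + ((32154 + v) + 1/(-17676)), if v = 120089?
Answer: -3483745165/17676 ≈ -1.9709e+5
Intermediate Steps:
-349332 + ((32154 + v) + 1/(-17676)) = -349332 + ((32154 + 120089) + 1/(-17676)) = -349332 + (152243 - 1/17676) = -349332 + 2691047267/17676 = -3483745165/17676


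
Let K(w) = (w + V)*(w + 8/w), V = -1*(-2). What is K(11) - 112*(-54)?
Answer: 68205/11 ≈ 6200.5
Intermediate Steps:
V = 2
K(w) = (2 + w)*(w + 8/w) (K(w) = (w + 2)*(w + 8/w) = (2 + w)*(w + 8/w))
K(11) - 112*(-54) = (8 + 11**2 + 2*11 + 16/11) - 112*(-54) = (8 + 121 + 22 + 16*(1/11)) + 6048 = (8 + 121 + 22 + 16/11) + 6048 = 1677/11 + 6048 = 68205/11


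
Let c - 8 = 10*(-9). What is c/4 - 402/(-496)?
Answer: -4883/248 ≈ -19.690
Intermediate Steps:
c = -82 (c = 8 + 10*(-9) = 8 - 90 = -82)
c/4 - 402/(-496) = -82/4 - 402/(-496) = -82*¼ - 402*(-1/496) = -41/2 + 201/248 = -4883/248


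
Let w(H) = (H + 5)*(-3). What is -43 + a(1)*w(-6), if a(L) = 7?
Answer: -22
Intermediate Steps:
w(H) = -15 - 3*H (w(H) = (5 + H)*(-3) = -15 - 3*H)
-43 + a(1)*w(-6) = -43 + 7*(-15 - 3*(-6)) = -43 + 7*(-15 + 18) = -43 + 7*3 = -43 + 21 = -22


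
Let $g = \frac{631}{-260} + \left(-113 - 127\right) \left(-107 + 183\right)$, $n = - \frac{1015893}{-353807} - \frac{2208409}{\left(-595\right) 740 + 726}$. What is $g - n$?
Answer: $- \frac{368988054534183229}{20218166568340} \approx -18250.0$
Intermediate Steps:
$n = \frac{1227910712645}{155524358218}$ ($n = \left(-1015893\right) \left(- \frac{1}{353807}\right) - \frac{2208409}{-440300 + 726} = \frac{1015893}{353807} - \frac{2208409}{-439574} = \frac{1015893}{353807} - - \frac{2208409}{439574} = \frac{1015893}{353807} + \frac{2208409}{439574} = \frac{1227910712645}{155524358218} \approx 7.8953$)
$g = - \frac{4743031}{260}$ ($g = 631 \left(- \frac{1}{260}\right) - 18240 = - \frac{631}{260} - 18240 = - \frac{4743031}{260} \approx -18242.0$)
$g - n = - \frac{4743031}{260} - \frac{1227910712645}{155524358218} = - \frac{368988054534183229}{20218166568340}$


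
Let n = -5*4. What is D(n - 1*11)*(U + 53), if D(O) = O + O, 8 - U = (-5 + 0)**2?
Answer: -2232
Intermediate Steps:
n = -20
U = -17 (U = 8 - (-5 + 0)**2 = 8 - 1*(-5)**2 = 8 - 1*25 = 8 - 25 = -17)
D(O) = 2*O
D(n - 1*11)*(U + 53) = (2*(-20 - 1*11))*(-17 + 53) = (2*(-20 - 11))*36 = (2*(-31))*36 = -62*36 = -2232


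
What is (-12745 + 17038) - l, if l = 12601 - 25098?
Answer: 16790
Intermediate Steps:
l = -12497
(-12745 + 17038) - l = (-12745 + 17038) - 1*(-12497) = 4293 + 12497 = 16790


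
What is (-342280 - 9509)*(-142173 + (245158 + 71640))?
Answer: -61431154125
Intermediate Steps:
(-342280 - 9509)*(-142173 + (245158 + 71640)) = -351789*(-142173 + 316798) = -351789*174625 = -61431154125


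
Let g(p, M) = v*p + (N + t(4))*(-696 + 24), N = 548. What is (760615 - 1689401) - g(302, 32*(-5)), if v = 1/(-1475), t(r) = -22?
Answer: -848587848/1475 ≈ -5.7531e+5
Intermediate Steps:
v = -1/1475 ≈ -0.00067797
g(p, M) = -353472 - p/1475 (g(p, M) = -p/1475 + (548 - 22)*(-696 + 24) = -p/1475 + 526*(-672) = -p/1475 - 353472 = -353472 - p/1475)
(760615 - 1689401) - g(302, 32*(-5)) = (760615 - 1689401) - (-353472 - 1/1475*302) = -928786 - (-353472 - 302/1475) = -928786 - 1*(-521371502/1475) = -928786 + 521371502/1475 = -848587848/1475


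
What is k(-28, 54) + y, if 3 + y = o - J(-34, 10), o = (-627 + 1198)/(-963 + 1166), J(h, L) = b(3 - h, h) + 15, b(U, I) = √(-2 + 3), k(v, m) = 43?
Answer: 5443/203 ≈ 26.813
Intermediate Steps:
b(U, I) = 1 (b(U, I) = √1 = 1)
J(h, L) = 16 (J(h, L) = 1 + 15 = 16)
o = 571/203 ≈ 2.8128
y = -3286/203 (y = -3 + (571/203 - 1*16) = -3 + (571/203 - 16) = -3 - 2677/203 = -3286/203 ≈ -16.187)
k(-28, 54) + y = 43 - 3286/203 = 5443/203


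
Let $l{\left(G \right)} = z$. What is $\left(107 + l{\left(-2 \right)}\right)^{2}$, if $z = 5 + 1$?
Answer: $12769$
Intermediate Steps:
$z = 6$
$l{\left(G \right)} = 6$
$\left(107 + l{\left(-2 \right)}\right)^{2} = \left(107 + 6\right)^{2} = 113^{2} = 12769$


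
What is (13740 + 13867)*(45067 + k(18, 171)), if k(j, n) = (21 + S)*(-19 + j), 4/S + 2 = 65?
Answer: 78345739658/63 ≈ 1.2436e+9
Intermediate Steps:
S = 4/63 (S = 4/(-2 + 65) = 4/63 ≈ 0.063492)
k(j, n) = -25213/63 + 1327*j/63 (k(j, n) = (21 + 4/63)*(-19 + j) = 1327*(-19 + j)/63 = -25213/63 + 1327*j/63)
(13740 + 13867)*(45067 + k(18, 171)) = (13740 + 13867)*(45067 + (-25213/63 + (1327/63)*18)) = 27607*(45067 + (-25213/63 + 2654/7)) = 27607*(45067 - 1327/63) = 27607*(2837894/63) = 78345739658/63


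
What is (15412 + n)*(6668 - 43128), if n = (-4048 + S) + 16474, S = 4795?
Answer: -1189799180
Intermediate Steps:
n = 17221 (n = (-4048 + 4795) + 16474 = 747 + 16474 = 17221)
(15412 + n)*(6668 - 43128) = (15412 + 17221)*(6668 - 43128) = 32633*(-36460) = -1189799180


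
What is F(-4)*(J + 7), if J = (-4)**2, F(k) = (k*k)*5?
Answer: 1840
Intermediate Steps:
F(k) = 5*k**2 (F(k) = k**2*5 = 5*k**2)
J = 16
F(-4)*(J + 7) = (5*(-4)**2)*(16 + 7) = (5*16)*23 = 80*23 = 1840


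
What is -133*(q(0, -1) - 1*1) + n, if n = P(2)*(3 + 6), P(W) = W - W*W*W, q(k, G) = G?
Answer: 212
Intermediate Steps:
P(W) = W - W³ (P(W) = W - W²*W = W - W³)
n = -54 (n = (2 - 1*2³)*(3 + 6) = (2 - 1*8)*9 = (2 - 8)*9 = -6*9 = -54)
-133*(q(0, -1) - 1*1) + n = -133*(-1 - 1*1) - 54 = -133*(-1 - 1) - 54 = -133*(-2) - 54 = 266 - 54 = 212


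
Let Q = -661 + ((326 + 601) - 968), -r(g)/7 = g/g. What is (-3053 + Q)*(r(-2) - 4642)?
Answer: 17456995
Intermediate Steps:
r(g) = -7 (r(g) = -7*g/g = -7*1 = -7)
Q = -702 (Q = -661 + (927 - 968) = -661 - 41 = -702)
(-3053 + Q)*(r(-2) - 4642) = (-3053 - 702)*(-7 - 4642) = -3755*(-4649) = 17456995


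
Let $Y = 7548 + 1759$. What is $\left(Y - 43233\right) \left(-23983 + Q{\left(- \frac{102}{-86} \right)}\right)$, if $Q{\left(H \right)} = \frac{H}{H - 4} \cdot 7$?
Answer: $\frac{98463429800}{121} \approx 8.1375 \cdot 10^{8}$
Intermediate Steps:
$Y = 9307$
$Q{\left(H \right)} = \frac{7 H}{-4 + H}$ ($Q{\left(H \right)} = \frac{H}{-4 + H} 7 = \frac{7 H}{-4 + H}$)
$\left(Y - 43233\right) \left(-23983 + Q{\left(- \frac{102}{-86} \right)}\right) = \left(9307 - 43233\right) \left(-23983 + \frac{7 \left(- \frac{102}{-86}\right)}{-4 - \frac{102}{-86}}\right) = - 33926 \left(-23983 + \frac{7 \left(\left(-102\right) \left(- \frac{1}{86}\right)\right)}{-4 - - \frac{51}{43}}\right) = - 33926 \left(-23983 + 7 \cdot \frac{51}{43} \frac{1}{-4 + \frac{51}{43}}\right) = - 33926 \left(-23983 + 7 \cdot \frac{51}{43} \frac{1}{- \frac{121}{43}}\right) = - 33926 \left(-23983 + 7 \cdot \frac{51}{43} \left(- \frac{43}{121}\right)\right) = - 33926 \left(-23983 - \frac{357}{121}\right) = \left(-33926\right) \left(- \frac{2902300}{121}\right) = \frac{98463429800}{121}$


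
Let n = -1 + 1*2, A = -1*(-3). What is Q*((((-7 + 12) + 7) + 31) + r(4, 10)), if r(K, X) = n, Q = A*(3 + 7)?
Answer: 1320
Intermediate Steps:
A = 3
Q = 30 (Q = 3*(3 + 7) = 3*10 = 30)
n = 1 (n = -1 + 2 = 1)
r(K, X) = 1
Q*((((-7 + 12) + 7) + 31) + r(4, 10)) = 30*((((-7 + 12) + 7) + 31) + 1) = 30*(((5 + 7) + 31) + 1) = 30*((12 + 31) + 1) = 30*(43 + 1) = 30*44 = 1320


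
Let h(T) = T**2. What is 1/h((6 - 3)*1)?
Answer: 1/9 ≈ 0.11111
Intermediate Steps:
1/h((6 - 3)*1) = 1/(((6 - 3)*1)**2) = 1/((3*1)**2) = 1/(3**2) = 1/9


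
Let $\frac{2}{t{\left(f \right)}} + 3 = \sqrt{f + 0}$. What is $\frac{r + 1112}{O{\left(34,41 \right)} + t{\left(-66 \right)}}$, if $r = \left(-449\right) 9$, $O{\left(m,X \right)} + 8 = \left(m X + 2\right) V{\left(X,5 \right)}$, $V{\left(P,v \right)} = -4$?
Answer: $\frac{614220087}{1172675954} - \frac{2929 i \sqrt{66}}{1172675954} \approx 0.52378 - 2.0291 \cdot 10^{-5} i$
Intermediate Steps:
$O{\left(m,X \right)} = -16 - 4 X m$ ($O{\left(m,X \right)} = -8 + \left(m X + 2\right) \left(-4\right) = -8 + \left(X m + 2\right) \left(-4\right) = -8 + \left(2 + X m\right) \left(-4\right) = -8 - \left(8 + 4 X m\right) = -16 - 4 X m$)
$t{\left(f \right)} = \frac{2}{-3 + \sqrt{f}}$ ($t{\left(f \right)} = \frac{2}{-3 + \sqrt{f + 0}} = \frac{2}{-3 + \sqrt{f}}$)
$r = -4041$
$\frac{r + 1112}{O{\left(34,41 \right)} + t{\left(-66 \right)}} = \frac{-4041 + 1112}{\left(-16 - 164 \cdot 34\right) + \frac{2}{-3 + \sqrt{-66}}} = - \frac{2929}{\left(-16 - 5576\right) + \frac{2}{-3 + i \sqrt{66}}} = - \frac{2929}{-5592 + \frac{2}{-3 + i \sqrt{66}}}$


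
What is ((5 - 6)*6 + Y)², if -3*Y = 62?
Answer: 6400/9 ≈ 711.11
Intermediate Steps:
Y = -62/3 (Y = -⅓*62 = -62/3 ≈ -20.667)
((5 - 6)*6 + Y)² = ((5 - 6)*6 - 62/3)² = (-1*6 - 62/3)² = (-6 - 62/3)² = (-80/3)² = 6400/9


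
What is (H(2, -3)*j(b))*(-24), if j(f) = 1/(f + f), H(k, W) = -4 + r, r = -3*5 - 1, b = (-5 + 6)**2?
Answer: 240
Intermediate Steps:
b = 1 (b = 1**2 = 1)
r = -16 (r = -15 - 1 = -16)
H(k, W) = -20 (H(k, W) = -4 - 16 = -20)
j(f) = 1/(2*f)
(H(2, -3)*j(b))*(-24) = -10/1*(-24) = -10*(-24) = 240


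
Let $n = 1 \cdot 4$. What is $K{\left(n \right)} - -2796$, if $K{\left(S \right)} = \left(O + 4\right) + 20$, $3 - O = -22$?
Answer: $2845$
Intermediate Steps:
$n = 4$
$O = 25$ ($O = 3 - -22 = 3 + 22 = 25$)
$K{\left(S \right)} = 49$ ($K{\left(S \right)} = \left(25 + 4\right) + 20 = 29 + 20 = 49$)
$K{\left(n \right)} - -2796 = 49 - -2796 = 49 + 2796 = 2845$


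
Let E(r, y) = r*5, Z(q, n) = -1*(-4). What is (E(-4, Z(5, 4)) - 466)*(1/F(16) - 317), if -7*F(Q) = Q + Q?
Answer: 2466693/16 ≈ 1.5417e+5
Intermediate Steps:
Z(q, n) = 4
E(r, y) = 5*r
F(Q) = -2*Q/7 (F(Q) = -(Q + Q)/7 = -2*Q/7)
(E(-4, Z(5, 4)) - 466)*(1/F(16) - 317) = (5*(-4) - 466)*(1/(-2/7*16) - 317) = (-20 - 466)*(1/(-32/7) - 317) = -486*(-7/32 - 317) = -486*(-10151/32) = 2466693/16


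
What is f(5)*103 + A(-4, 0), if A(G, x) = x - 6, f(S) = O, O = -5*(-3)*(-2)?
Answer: -3096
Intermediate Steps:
O = -30 (O = 15*(-2) = -30)
f(S) = -30
A(G, x) = -6 + x
f(5)*103 + A(-4, 0) = -30*103 + (-6 + 0) = -3090 - 6 = -3096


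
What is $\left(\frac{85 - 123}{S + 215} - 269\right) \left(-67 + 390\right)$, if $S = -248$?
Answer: $- \frac{2854997}{33} \approx -86515.0$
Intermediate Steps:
$\left(\frac{85 - 123}{S + 215} - 269\right) \left(-67 + 390\right) = \left(\frac{85 - 123}{-248 + 215} - 269\right) \left(-67 + 390\right) = \left(- \frac{38}{-33} - 269\right) 323 = \left(\left(-38\right) \left(- \frac{1}{33}\right) - 269\right) 323 = \left(\frac{38}{33} - 269\right) 323 = \left(- \frac{8839}{33}\right) 323 = - \frac{2854997}{33}$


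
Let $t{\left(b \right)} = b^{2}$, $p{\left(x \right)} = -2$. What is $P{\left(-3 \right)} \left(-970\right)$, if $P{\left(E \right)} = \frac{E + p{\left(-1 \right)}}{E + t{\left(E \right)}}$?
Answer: $\frac{2425}{3} \approx 808.33$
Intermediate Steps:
$P{\left(E \right)} = \frac{-2 + E}{E + E^{2}}$ ($P{\left(E \right)} = \frac{E - 2}{E + E^{2}} = \frac{-2 + E}{E + E^{2}}$)
$P{\left(-3 \right)} \left(-970\right) = \frac{-2 - 3}{\left(-3\right) \left(1 - 3\right)} \left(-970\right) = \left(- \frac{1}{3}\right) \frac{1}{-2} \left(-5\right) \left(-970\right) = \left(- \frac{1}{3}\right) \left(- \frac{1}{2}\right) \left(-5\right) \left(-970\right) = \left(- \frac{5}{6}\right) \left(-970\right) = \frac{2425}{3}$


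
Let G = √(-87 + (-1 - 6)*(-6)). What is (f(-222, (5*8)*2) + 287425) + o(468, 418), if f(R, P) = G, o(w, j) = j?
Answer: 287843 + 3*I*√5 ≈ 2.8784e+5 + 6.7082*I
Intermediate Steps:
G = 3*I*√5 (G = √(-87 - 7*(-6)) = √(-87 + 42) = √(-45) = 3*I*√5 ≈ 6.7082*I)
f(R, P) = 3*I*√5
(f(-222, (5*8)*2) + 287425) + o(468, 418) = (3*I*√5 + 287425) + 418 = (287425 + 3*I*√5) + 418 = 287843 + 3*I*√5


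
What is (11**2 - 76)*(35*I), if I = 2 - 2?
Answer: 0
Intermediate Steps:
I = 0
(11**2 - 76)*(35*I) = (11**2 - 76)*(35*0) = (121 - 76)*0 = 45*0 = 0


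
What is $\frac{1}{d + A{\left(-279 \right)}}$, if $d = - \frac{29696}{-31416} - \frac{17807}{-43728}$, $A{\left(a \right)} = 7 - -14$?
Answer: $\frac{57239952}{1279454467} \approx 0.044738$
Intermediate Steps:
$A{\left(a \right)} = 21$ ($A{\left(a \right)} = 7 + 14 = 21$)
$d = \frac{77415475}{57239952}$ ($d = \left(-29696\right) \left(- \frac{1}{31416}\right) - - \frac{17807}{43728} = \frac{3712}{3927} + \frac{17807}{43728} = \frac{77415475}{57239952} \approx 1.3525$)
$\frac{1}{d + A{\left(-279 \right)}} = \frac{1}{\frac{77415475}{57239952} + 21} = \frac{1}{\frac{1279454467}{57239952}} = \frac{57239952}{1279454467}$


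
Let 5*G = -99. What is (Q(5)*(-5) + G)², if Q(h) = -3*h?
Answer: 76176/25 ≈ 3047.0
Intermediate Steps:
G = -99/5 (G = (⅕)*(-99) = -99/5 ≈ -19.800)
(Q(5)*(-5) + G)² = (-3*5*(-5) - 99/5)² = (-15*(-5) - 99/5)² = (75 - 99/5)² = (276/5)² = 76176/25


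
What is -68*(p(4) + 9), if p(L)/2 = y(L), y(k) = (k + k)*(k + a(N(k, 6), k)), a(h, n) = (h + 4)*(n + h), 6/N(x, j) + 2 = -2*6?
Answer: -923236/49 ≈ -18842.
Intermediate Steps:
N(x, j) = -3/7 (N(x, j) = 6/(-2 - 2*6) = 6/(-2 - 12) = 6/(-14) = 6*(-1/14) = -3/7)
a(h, n) = (4 + h)*(h + n)
y(k) = 2*k*(-75/49 + 32*k/7) (y(k) = (k + k)*(k + ((-3/7)² + 4*(-3/7) + 4*k - 3*k/7)) = (2*k)*(k + (9/49 - 12/7 + 4*k - 3*k/7)) = (2*k)*(k + (-75/49 + 25*k/7)) = (2*k)*(-75/49 + 32*k/7) = 2*k*(-75/49 + 32*k/7))
p(L) = 4*L*(-75 + 224*L)/49 (p(L) = 2*(2*L*(-75 + 224*L)/49) = 4*L*(-75 + 224*L)/49)
-68*(p(4) + 9) = -68*((4/49)*4*(-75 + 224*4) + 9) = -68*((4/49)*4*(-75 + 896) + 9) = -68*((4/49)*4*821 + 9) = -68*(13136/49 + 9) = -68*13577/49 = -923236/49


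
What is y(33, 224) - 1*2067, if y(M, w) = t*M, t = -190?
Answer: -8337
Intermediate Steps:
y(M, w) = -190*M
y(33, 224) - 1*2067 = -190*33 - 1*2067 = -6270 - 2067 = -8337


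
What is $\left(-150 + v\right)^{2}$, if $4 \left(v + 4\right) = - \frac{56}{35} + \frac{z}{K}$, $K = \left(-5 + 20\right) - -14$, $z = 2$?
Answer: $\frac{2004442441}{84100} \approx 23834.0$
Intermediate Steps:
$K = 29$ ($K = 15 + 14 = 29$)
$v = - \frac{1271}{290}$ ($v = -4 + \frac{- \frac{56}{35} + \frac{2}{29}}{4} = -4 + \frac{\left(-56\right) \frac{1}{35} + 2 \cdot \frac{1}{29}}{4} = -4 + \frac{- \frac{8}{5} + \frac{2}{29}}{4} = -4 + \frac{1}{4} \left(- \frac{222}{145}\right) = -4 - \frac{111}{290} = - \frac{1271}{290} \approx -4.3828$)
$\left(-150 + v\right)^{2} = \left(-150 - \frac{1271}{290}\right)^{2} = \left(- \frac{44771}{290}\right)^{2} = \frac{2004442441}{84100}$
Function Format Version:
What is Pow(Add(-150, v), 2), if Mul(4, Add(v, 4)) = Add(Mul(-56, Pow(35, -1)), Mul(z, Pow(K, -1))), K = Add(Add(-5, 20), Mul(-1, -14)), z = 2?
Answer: Rational(2004442441, 84100) ≈ 23834.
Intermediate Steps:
K = 29 (K = Add(15, 14) = 29)
v = Rational(-1271, 290) (v = Add(-4, Mul(Rational(1, 4), Add(Mul(-56, Pow(35, -1)), Mul(2, Pow(29, -1))))) = Add(-4, Mul(Rational(1, 4), Add(Mul(-56, Rational(1, 35)), Mul(2, Rational(1, 29))))) = Add(-4, Mul(Rational(1, 4), Add(Rational(-8, 5), Rational(2, 29)))) = Add(-4, Mul(Rational(1, 4), Rational(-222, 145))) = Add(-4, Rational(-111, 290)) = Rational(-1271, 290) ≈ -4.3828)
Pow(Add(-150, v), 2) = Pow(Add(-150, Rational(-1271, 290)), 2) = Pow(Rational(-44771, 290), 2) = Rational(2004442441, 84100)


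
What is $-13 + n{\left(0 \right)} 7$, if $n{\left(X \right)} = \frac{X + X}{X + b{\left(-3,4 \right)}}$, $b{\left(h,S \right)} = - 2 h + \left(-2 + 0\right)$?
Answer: $-13$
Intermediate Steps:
$b{\left(h,S \right)} = -2 - 2 h$ ($b{\left(h,S \right)} = - 2 h - 2 = -2 - 2 h$)
$n{\left(X \right)} = \frac{2 X}{4 + X}$ ($n{\left(X \right)} = \frac{X + X}{X - -4} = \frac{2 X}{X + \left(-2 + 6\right)} = \frac{2 X}{X + 4} = \frac{2 X}{4 + X}$)
$-13 + n{\left(0 \right)} 7 = -13 + 2 \cdot 0 \frac{1}{4 + 0} \cdot 7 = -13 + 2 \cdot 0 \cdot \frac{1}{4} \cdot 7 = -13 + 0 \cdot 7 = -13 + 0 = -13$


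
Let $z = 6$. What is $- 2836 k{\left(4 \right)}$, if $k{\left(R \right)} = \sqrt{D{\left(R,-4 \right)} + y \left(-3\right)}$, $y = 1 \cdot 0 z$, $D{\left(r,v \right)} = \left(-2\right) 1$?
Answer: $- 2836 i \sqrt{2} \approx - 4010.7 i$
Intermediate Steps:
$D{\left(r,v \right)} = -2$
$y = 0$ ($y = 1 \cdot 0 \cdot 6 = 0 \cdot 6 = 0$)
$k{\left(R \right)} = i \sqrt{2}$ ($k{\left(R \right)} = \sqrt{-2 + 0 \left(-3\right)} = \sqrt{-2 + 0} = \sqrt{-2} = i \sqrt{2}$)
$- 2836 k{\left(4 \right)} = - 2836 i \sqrt{2}$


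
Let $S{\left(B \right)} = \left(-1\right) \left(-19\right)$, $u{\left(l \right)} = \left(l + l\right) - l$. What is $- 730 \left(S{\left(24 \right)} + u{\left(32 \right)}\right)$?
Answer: $-37230$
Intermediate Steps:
$u{\left(l \right)} = l$ ($u{\left(l \right)} = 2 l - l = l$)
$S{\left(B \right)} = 19$
$- 730 \left(S{\left(24 \right)} + u{\left(32 \right)}\right) = - 730 \left(19 + 32\right) = \left(-730\right) 51 = -37230$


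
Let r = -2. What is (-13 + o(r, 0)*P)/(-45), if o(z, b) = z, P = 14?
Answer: 41/45 ≈ 0.91111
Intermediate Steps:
(-13 + o(r, 0)*P)/(-45) = (-13 - 2*14)/(-45) = (-13 - 28)*(-1/45) = -41*(-1/45) = 41/45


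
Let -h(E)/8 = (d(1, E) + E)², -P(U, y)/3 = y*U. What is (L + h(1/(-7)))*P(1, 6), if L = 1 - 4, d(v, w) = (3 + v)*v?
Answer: 107622/49 ≈ 2196.4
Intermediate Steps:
d(v, w) = v*(3 + v)
P(U, y) = -3*U*y (P(U, y) = -3*y*U = -3*U*y)
L = -3
h(E) = -8*(4 + E)² (h(E) = -8*(1*(3 + 1) + E)² = -8*(1*4 + E)² = -8*(4 + E)²)
(L + h(1/(-7)))*P(1, 6) = (-3 - 8*(4 + 1/(-7))²)*(-3*1*6) = (-3 - 8*(4 - ⅐)²)*(-18) = (-3 - 8*(27/7)²)*(-18) = (-3 - 8*729/49)*(-18) = (-3 - 5832/49)*(-18) = -5979/49*(-18) = 107622/49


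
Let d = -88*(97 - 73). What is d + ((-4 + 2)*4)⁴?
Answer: 1984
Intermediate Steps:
d = -2112 (d = -88*24 = -1*2112 = -2112)
d + ((-4 + 2)*4)⁴ = -2112 + ((-4 + 2)*4)⁴ = -2112 + (-2*4)⁴ = -2112 + (-8)⁴ = -2112 + 4096 = 1984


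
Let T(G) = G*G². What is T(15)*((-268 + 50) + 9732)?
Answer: 32109750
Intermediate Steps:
T(G) = G³
T(15)*((-268 + 50) + 9732) = 15³*((-268 + 50) + 9732) = 3375*(-218 + 9732) = 3375*9514 = 32109750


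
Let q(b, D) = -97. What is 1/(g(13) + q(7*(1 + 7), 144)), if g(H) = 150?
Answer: 1/53 ≈ 0.018868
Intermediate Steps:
1/(g(13) + q(7*(1 + 7), 144)) = 1/(150 - 97) = 1/53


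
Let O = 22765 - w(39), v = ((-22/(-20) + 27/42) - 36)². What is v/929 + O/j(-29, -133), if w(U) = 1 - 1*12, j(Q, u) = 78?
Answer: 333740901/1138025 ≈ 293.26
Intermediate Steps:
v = 1437601/1225 (v = ((-22*(-1/20) + 27*(1/42)) - 36)² = ((11/10 + 9/14) - 36)² = (61/35 - 36)² = (-1199/35)² = 1437601/1225 ≈ 1173.6)
w(U) = -11 (w(U) = 1 - 12 = -11)
O = 22776 (O = 22765 - 1*(-11) = 22765 + 11 = 22776)
v/929 + O/j(-29, -133) = (1437601/1225)/929 + 22776/78 = (1437601/1225)*(1/929) + 22776*(1/78) = 1437601/1138025 + 292 = 333740901/1138025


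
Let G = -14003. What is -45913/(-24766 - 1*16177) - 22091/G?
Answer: 221055936/81903547 ≈ 2.6990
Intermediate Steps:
-45913/(-24766 - 1*16177) - 22091/G = -45913/(-24766 - 1*16177) - 22091/(-14003) = -45913/(-24766 - 16177) - 22091*(-1/14003) = -45913/(-40943) + 22091/14003 = -45913*(-1/40943) + 22091/14003 = 6559/5849 + 22091/14003 = 221055936/81903547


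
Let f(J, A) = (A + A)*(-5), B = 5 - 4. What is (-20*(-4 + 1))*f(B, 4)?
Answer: -2400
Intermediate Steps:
B = 1
f(J, A) = -10*A (f(J, A) = (2*A)*(-5) = -10*A)
(-20*(-4 + 1))*f(B, 4) = (-20*(-4 + 1))*(-10*4) = -20*(-3)*(-40) = 60*(-40) = -2400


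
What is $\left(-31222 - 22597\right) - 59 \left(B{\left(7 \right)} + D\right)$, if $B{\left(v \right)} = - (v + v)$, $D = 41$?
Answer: $-55412$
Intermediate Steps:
$B{\left(v \right)} = - 2 v$
$\left(-31222 - 22597\right) - 59 \left(B{\left(7 \right)} + D\right) = \left(-31222 - 22597\right) - 59 \left(\left(-2\right) 7 + 41\right) = -53819 - 59 \left(-14 + 41\right) = -53819 - 1593 = -55412$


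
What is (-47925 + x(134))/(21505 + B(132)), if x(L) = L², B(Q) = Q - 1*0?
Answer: -29969/21637 ≈ -1.3851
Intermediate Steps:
B(Q) = Q (B(Q) = Q + 0 = Q)
(-47925 + x(134))/(21505 + B(132)) = (-47925 + 134²)/(21505 + 132) = (-47925 + 17956)/21637 = -29969*1/21637 = -29969/21637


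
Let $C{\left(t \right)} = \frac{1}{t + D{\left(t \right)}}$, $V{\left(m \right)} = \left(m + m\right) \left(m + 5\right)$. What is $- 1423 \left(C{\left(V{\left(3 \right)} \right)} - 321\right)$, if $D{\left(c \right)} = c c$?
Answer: $\frac{1074352193}{2352} \approx 4.5678 \cdot 10^{5}$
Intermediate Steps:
$D{\left(c \right)} = c^{2}$
$V{\left(m \right)} = 2 m \left(5 + m\right)$
$C{\left(t \right)} = \frac{1}{t + t^{2}}$
$- 1423 \left(C{\left(V{\left(3 \right)} \right)} - 321\right) = - 1423 \left(\frac{1}{2 \cdot 3 \left(5 + 3\right) \left(1 + 2 \cdot 3 \left(5 + 3\right)\right)} - 321\right) = - 1423 \left(\frac{1}{2 \cdot 3 \cdot 8 \left(1 + 2 \cdot 3 \cdot 8\right)} - 321\right) = - 1423 \left(\frac{1}{48 \left(1 + 48\right)} - 321\right) = - 1423 \left(\frac{1}{48 \cdot 49} - 321\right) = - 1423 \left(\frac{1}{48} \cdot \frac{1}{49} - 321\right) = - 1423 \left(\frac{1}{2352} - 321\right) = \left(-1423\right) \left(- \frac{754991}{2352}\right) = \frac{1074352193}{2352}$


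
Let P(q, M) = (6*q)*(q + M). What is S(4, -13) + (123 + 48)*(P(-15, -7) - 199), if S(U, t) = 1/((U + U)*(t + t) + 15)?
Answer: 58778342/193 ≈ 3.0455e+5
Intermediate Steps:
P(q, M) = 6*q*(M + q) (P(q, M) = (6*q)*(M + q) = 6*q*(M + q))
S(U, t) = 1/(15 + 4*U*t) (S(U, t) = 1/((2*U)*(2*t) + 15) = 1/(4*U*t + 15) = 1/(15 + 4*U*t))
S(4, -13) + (123 + 48)*(P(-15, -7) - 199) = 1/(15 + 4*4*(-13)) + (123 + 48)*(6*(-15)*(-7 - 15) - 199) = 1/(15 - 208) + 171*(6*(-15)*(-22) - 199) = 1/(-193) + 171*(1980 - 199) = -1/193 + 171*1781 = -1/193 + 304551 = 58778342/193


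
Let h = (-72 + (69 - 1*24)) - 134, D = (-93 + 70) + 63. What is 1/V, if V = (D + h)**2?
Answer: 1/14641 ≈ 6.8301e-5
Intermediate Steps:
D = 40 (D = -23 + 63 = 40)
h = -161 (h = (-72 + (69 - 24)) - 134 = (-72 + 45) - 134 = -27 - 134 = -161)
V = 14641 (V = (40 - 161)**2 = (-121)**2 = 14641)
1/V = 1/14641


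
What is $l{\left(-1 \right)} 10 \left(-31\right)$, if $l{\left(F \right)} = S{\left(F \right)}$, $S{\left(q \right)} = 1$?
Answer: $-310$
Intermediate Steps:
$l{\left(F \right)} = 1$
$l{\left(-1 \right)} 10 \left(-31\right) = 1 \cdot 10 \left(-31\right) = 10 \left(-31\right) = -310$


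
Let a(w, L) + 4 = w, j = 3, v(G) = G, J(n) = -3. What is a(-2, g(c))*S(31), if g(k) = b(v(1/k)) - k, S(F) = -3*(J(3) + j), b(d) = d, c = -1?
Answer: 0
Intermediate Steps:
S(F) = 0 (S(F) = -3*(-3 + 3) = -3*0 = 0)
g(k) = 1/k - k
a(w, L) = -4 + w
a(-2, g(c))*S(31) = (-4 - 2)*0 = -6*0 = 0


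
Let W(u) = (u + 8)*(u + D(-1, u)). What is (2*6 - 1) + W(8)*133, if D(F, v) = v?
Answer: 34059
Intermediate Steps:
W(u) = 2*u*(8 + u) (W(u) = (u + 8)*(u + u) = (8 + u)*(2*u) = 2*u*(8 + u))
(2*6 - 1) + W(8)*133 = (2*6 - 1) + (2*8*(8 + 8))*133 = (12 - 1) + (2*8*16)*133 = 11 + 256*133 = 11 + 34048 = 34059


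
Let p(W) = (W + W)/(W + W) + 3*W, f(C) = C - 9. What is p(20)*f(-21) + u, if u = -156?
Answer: -1986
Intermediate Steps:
f(C) = -9 + C
p(W) = 1 + 3*W (p(W) = (2*W)/((2*W)) + 3*W = (2*W)*(1/(2*W)) + 3*W = 1 + 3*W)
p(20)*f(-21) + u = (1 + 3*20)*(-9 - 21) - 156 = (1 + 60)*(-30) - 156 = 61*(-30) - 156 = -1830 - 156 = -1986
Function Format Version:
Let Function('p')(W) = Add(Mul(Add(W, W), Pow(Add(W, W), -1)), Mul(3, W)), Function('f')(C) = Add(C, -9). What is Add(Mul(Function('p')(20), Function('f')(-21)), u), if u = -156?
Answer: -1986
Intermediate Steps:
Function('f')(C) = Add(-9, C)
Function('p')(W) = Add(1, Mul(3, W)) (Function('p')(W) = Add(Mul(Mul(2, W), Pow(Mul(2, W), -1)), Mul(3, W)) = Add(Mul(Mul(2, W), Mul(Rational(1, 2), Pow(W, -1))), Mul(3, W)) = Add(1, Mul(3, W)))
Add(Mul(Function('p')(20), Function('f')(-21)), u) = Add(Mul(Add(1, Mul(3, 20)), Add(-9, -21)), -156) = Add(Mul(Add(1, 60), -30), -156) = Add(Mul(61, -30), -156) = Add(-1830, -156) = -1986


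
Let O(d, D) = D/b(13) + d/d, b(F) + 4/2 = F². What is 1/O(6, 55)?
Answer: 167/222 ≈ 0.75225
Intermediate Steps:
b(F) = -2 + F²
O(d, D) = 1 + D/167 (O(d, D) = D/(-2 + 13²) + d/d = D/(-2 + 169) + 1 = D/167 + 1 = 1 + D/167)
1/O(6, 55) = 1/(1 + (1/167)*55) = 1/(1 + 55/167) = 1/(222/167) = 167/222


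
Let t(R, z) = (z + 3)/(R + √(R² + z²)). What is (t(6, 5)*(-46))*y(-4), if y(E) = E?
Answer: -8832/25 + 1472*√61/25 ≈ 106.59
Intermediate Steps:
t(R, z) = (3 + z)/(R + √(R² + z²))
(t(6, 5)*(-46))*y(-4) = (((3 + 5)/(6 + √(6² + 5²)))*(-46))*(-4) = ((8/(6 + √(36 + 25)))*(-46))*(-4) = ((8/(6 + √61))*(-46))*(-4) = -368/(6 + √61)*(-4) = 1472/(6 + √61)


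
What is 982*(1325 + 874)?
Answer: 2159418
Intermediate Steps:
982*(1325 + 874) = 982*2199 = 2159418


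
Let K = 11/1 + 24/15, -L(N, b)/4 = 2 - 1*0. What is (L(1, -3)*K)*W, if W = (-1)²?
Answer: -504/5 ≈ -100.80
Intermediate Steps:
W = 1
L(N, b) = -8 (L(N, b) = -4*(2 - 1*0) = -4*(2 + 0) = -4*2 = -8)
K = 63/5 (K = 11*1 + 24*(1/15) = 11 + 8/5 = 63/5 ≈ 12.600)
(L(1, -3)*K)*W = -8*63/5*1 = -504/5*1 = -504/5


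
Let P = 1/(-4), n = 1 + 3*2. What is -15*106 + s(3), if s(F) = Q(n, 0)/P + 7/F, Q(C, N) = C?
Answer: -4847/3 ≈ -1615.7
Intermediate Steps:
n = 7 (n = 1 + 6 = 7)
P = -¼ ≈ -0.25000
s(F) = -28 + 7/F (s(F) = 7/(-¼) + 7/F = 7*(-4) + 7/F = -28 + 7/F)
-15*106 + s(3) = -15*106 + (-28 + 7/3) = -1590 + (-28 + 7*(⅓)) = -1590 + (-28 + 7/3) = -1590 - 77/3 = -4847/3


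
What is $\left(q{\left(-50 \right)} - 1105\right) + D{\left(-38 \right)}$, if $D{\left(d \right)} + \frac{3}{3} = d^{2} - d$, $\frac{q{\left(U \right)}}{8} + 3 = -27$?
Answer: $136$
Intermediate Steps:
$q{\left(U \right)} = -240$ ($q{\left(U \right)} = -24 + 8 \left(-27\right) = -24 - 216 = -240$)
$D{\left(d \right)} = -1 + d^{2} - d$ ($D{\left(d \right)} = -1 + \left(d^{2} - d\right) = -1 + d^{2} - d$)
$\left(q{\left(-50 \right)} - 1105\right) + D{\left(-38 \right)} = \left(-240 - 1105\right) - \left(-37 - 1444\right) = -1345 + \left(-1 + 1444 + 38\right) = -1345 + 1481 = 136$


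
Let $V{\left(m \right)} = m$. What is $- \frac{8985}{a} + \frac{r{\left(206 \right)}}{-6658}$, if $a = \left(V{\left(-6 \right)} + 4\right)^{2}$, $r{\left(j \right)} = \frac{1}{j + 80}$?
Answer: $- \frac{1069320574}{476047} \approx -2246.3$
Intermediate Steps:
$r{\left(j \right)} = \frac{1}{80 + j}$
$a = 4$ ($a = \left(-6 + 4\right)^{2} = \left(-2\right)^{2} = 4$)
$- \frac{8985}{a} + \frac{r{\left(206 \right)}}{-6658} = - \frac{8985}{4} + \frac{1}{\left(80 + 206\right) \left(-6658\right)} = \left(-8985\right) \frac{1}{4} + \frac{1}{286} \left(- \frac{1}{6658}\right) = - \frac{8985}{4} + \frac{1}{286} \left(- \frac{1}{6658}\right) = - \frac{8985}{4} - \frac{1}{1904188} = - \frac{1069320574}{476047}$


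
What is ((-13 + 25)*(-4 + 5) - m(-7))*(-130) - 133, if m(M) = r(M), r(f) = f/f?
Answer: -1563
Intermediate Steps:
r(f) = 1
m(M) = 1
((-13 + 25)*(-4 + 5) - m(-7))*(-130) - 133 = ((-13 + 25)*(-4 + 5) - 1*1)*(-130) - 133 = (12*1 - 1)*(-130) - 133 = (12 - 1)*(-130) - 133 = 11*(-130) - 133 = -1430 - 133 = -1563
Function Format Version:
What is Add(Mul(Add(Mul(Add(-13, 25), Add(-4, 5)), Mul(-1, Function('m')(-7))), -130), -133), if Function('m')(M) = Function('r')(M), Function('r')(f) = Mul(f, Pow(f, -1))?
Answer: -1563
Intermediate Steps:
Function('r')(f) = 1
Function('m')(M) = 1
Add(Mul(Add(Mul(Add(-13, 25), Add(-4, 5)), Mul(-1, Function('m')(-7))), -130), -133) = Add(Mul(Add(Mul(Add(-13, 25), Add(-4, 5)), Mul(-1, 1)), -130), -133) = Add(Mul(Add(Mul(12, 1), -1), -130), -133) = Add(Mul(Add(12, -1), -130), -133) = Add(Mul(11, -130), -133) = Add(-1430, -133) = -1563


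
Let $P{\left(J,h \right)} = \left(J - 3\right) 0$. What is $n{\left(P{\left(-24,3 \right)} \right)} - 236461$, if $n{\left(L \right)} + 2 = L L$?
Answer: $-236463$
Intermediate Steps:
$P{\left(J,h \right)} = 0$ ($P{\left(J,h \right)} = \left(-3 + J\right) 0 = 0$)
$n{\left(L \right)} = -2 + L^{2}$ ($n{\left(L \right)} = -2 + L L = -2 + L^{2}$)
$n{\left(P{\left(-24,3 \right)} \right)} - 236461 = \left(-2 + 0^{2}\right) - 236461 = \left(-2 + 0\right) - 236461 = -2 - 236461 = -236463$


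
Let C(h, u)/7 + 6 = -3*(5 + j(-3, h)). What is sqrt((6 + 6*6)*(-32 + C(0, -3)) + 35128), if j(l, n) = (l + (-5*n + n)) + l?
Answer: sqrt(32902) ≈ 181.39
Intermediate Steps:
j(l, n) = -4*n + 2*l (j(l, n) = (l - 4*n) + l = -4*n + 2*l)
C(h, u) = -21 + 84*h (C(h, u) = -42 + 7*(-3*(5 + (-4*h + 2*(-3)))) = -42 + 7*(-3*(5 + (-4*h - 6))) = -42 + 7*(-3*(5 + (-6 - 4*h))) = -42 + 7*(-3*(-1 - 4*h)) = -42 + 7*(3 + 12*h) = -42 + (21 + 84*h) = -21 + 84*h)
sqrt((6 + 6*6)*(-32 + C(0, -3)) + 35128) = sqrt((6 + 6*6)*(-32 + (-21 + 84*0)) + 35128) = sqrt((6 + 36)*(-32 + (-21 + 0)) + 35128) = sqrt(42*(-32 - 21) + 35128) = sqrt(42*(-53) + 35128) = sqrt(-2226 + 35128) = sqrt(32902)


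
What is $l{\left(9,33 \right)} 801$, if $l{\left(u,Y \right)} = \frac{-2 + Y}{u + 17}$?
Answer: $\frac{24831}{26} \approx 955.04$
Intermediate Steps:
$l{\left(u,Y \right)} = \frac{-2 + Y}{17 + u}$
$l{\left(9,33 \right)} 801 = \frac{-2 + 33}{17 + 9} \cdot 801 = \frac{1}{26} \cdot 31 \cdot 801 = \frac{31}{26} \cdot 801 = \frac{24831}{26}$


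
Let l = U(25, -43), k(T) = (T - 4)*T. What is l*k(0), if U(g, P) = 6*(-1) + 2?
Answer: 0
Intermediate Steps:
k(T) = T*(-4 + T) (k(T) = (-4 + T)*T = T*(-4 + T))
U(g, P) = -4 (U(g, P) = -6 + 2 = -4)
l = -4
l*k(0) = -0*(-4 + 0) = -0*(-4) = -4*0 = 0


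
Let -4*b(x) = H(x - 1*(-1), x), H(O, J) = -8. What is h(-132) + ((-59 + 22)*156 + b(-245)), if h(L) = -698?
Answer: -6468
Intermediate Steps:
b(x) = 2 (b(x) = -¼*(-8) = 2)
h(-132) + ((-59 + 22)*156 + b(-245)) = -698 + ((-59 + 22)*156 + 2) = -698 + (-37*156 + 2) = -698 + (-5772 + 2) = -698 - 5770 = -6468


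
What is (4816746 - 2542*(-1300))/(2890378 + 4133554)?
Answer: 4060673/3511966 ≈ 1.1562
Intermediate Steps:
(4816746 - 2542*(-1300))/(2890378 + 4133554) = (4816746 + 3304600)/7023932 = 8121346*(1/7023932) = 4060673/3511966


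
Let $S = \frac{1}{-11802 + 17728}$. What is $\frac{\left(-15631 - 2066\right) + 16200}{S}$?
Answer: $-8871222$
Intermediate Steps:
$S = \frac{1}{5926} \approx 0.00016875$
$\frac{\left(-15631 - 2066\right) + 16200}{S} = \left(\left(-15631 - 2066\right) + 16200\right) \frac{1}{\frac{1}{5926}} = \left(-17697 + 16200\right) 5926 = \left(-1497\right) 5926 = -8871222$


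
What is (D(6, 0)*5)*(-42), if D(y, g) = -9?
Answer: 1890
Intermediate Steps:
(D(6, 0)*5)*(-42) = -9*5*(-42) = -45*(-42) = 1890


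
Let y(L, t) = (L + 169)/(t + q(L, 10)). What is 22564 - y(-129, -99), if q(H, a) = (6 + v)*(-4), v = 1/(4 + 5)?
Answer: 25068964/1111 ≈ 22564.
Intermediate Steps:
v = ⅑ (v = 1/9 = ⅑ ≈ 0.11111)
q(H, a) = -220/9 (q(H, a) = (6 + ⅑)*(-4) = (55/9)*(-4) = -220/9)
y(L, t) = (169 + L)/(-220/9 + t) (y(L, t) = (L + 169)/(t - 220/9) = (169 + L)/(-220/9 + t))
22564 - y(-129, -99) = 22564 - 9*(169 - 129)/(-220 + 9*(-99)) = 22564 - 9*40/(-220 - 891) = 22564 - 9*40/(-1111) = 22564 - 9*(-1)*40/1111 = 22564 - 1*(-360/1111) = 22564 + 360/1111 = 25068964/1111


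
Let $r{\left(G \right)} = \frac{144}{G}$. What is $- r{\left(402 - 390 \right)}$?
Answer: $-12$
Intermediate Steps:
$- r{\left(402 - 390 \right)} = - \frac{144}{402 - 390} = - \frac{144}{12} = \left(-1\right) 12 = -12$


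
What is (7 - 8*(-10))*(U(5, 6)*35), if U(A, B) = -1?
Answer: -3045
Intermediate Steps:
(7 - 8*(-10))*(U(5, 6)*35) = (7 - 8*(-10))*(-1*35) = (7 + 80)*(-35) = 87*(-35) = -3045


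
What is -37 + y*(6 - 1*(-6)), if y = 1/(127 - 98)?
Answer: -1061/29 ≈ -36.586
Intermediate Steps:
y = 1/29 ≈ 0.034483
-37 + y*(6 - 1*(-6)) = -37 + (6 - 1*(-6))/29 = -37 + (6 + 6)/29 = -37 + (1/29)*12 = -37 + 12/29 = -1061/29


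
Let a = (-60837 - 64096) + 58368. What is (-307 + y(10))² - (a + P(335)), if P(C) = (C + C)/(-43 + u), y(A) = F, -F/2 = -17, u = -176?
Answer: 30900256/219 ≈ 1.4110e+5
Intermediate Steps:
F = 34 (F = -2*(-17) = 34)
y(A) = 34
P(C) = -2*C/219 (P(C) = (C + C)/(-43 - 176) = (2*C)/(-219) = (2*C)*(-1/219) = -2*C/219)
a = -66565 (a = -124933 + 58368 = -66565)
(-307 + y(10))² - (a + P(335)) = (-307 + 34)² - (-66565 - 2/219*335) = (-273)² - (-66565 - 670/219) = 74529 - 1*(-14578405/219) = 74529 + 14578405/219 = 30900256/219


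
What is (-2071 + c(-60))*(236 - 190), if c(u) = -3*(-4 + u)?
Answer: -86434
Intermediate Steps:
c(u) = 12 - 3*u
(-2071 + c(-60))*(236 - 190) = (-2071 + (12 - 3*(-60)))*(236 - 190) = (-2071 + (12 + 180))*46 = (-2071 + 192)*46 = -1879*46 = -86434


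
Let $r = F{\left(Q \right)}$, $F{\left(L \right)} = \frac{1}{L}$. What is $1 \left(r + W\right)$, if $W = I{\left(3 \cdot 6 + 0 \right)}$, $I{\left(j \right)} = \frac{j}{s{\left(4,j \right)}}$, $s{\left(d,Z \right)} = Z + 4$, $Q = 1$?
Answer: $\frac{20}{11} \approx 1.8182$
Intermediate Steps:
$r = 1$ ($r = 1^{-1} = 1$)
$s{\left(d,Z \right)} = 4 + Z$
$I{\left(j \right)} = \frac{j}{4 + j}$
$W = \frac{9}{11}$ ($W = \frac{3 \cdot 6 + 0}{4 + \left(3 \cdot 6 + 0\right)} = \frac{18 + 0}{4 + \left(18 + 0\right)} = \frac{18}{4 + 18} = \frac{18}{22} = 18 \cdot \frac{1}{22} = \frac{9}{11} \approx 0.81818$)
$1 \left(r + W\right) = 1 \left(1 + \frac{9}{11}\right) = 1 \cdot \frac{20}{11} = \frac{20}{11}$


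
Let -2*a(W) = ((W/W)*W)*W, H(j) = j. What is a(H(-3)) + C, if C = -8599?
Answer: -17207/2 ≈ -8603.5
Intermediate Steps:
a(W) = -W**2/2 (a(W) = -(W/W)*W*W/2 = -1*W*W/2 = -W*W/2 = -W**2/2)
a(H(-3)) + C = -1/2*(-3)**2 - 8599 = -1/2*9 - 8599 = -9/2 - 8599 = -17207/2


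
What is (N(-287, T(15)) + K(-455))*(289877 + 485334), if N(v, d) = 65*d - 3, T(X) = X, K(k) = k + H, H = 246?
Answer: 591485993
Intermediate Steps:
K(k) = 246 + k (K(k) = k + 246 = 246 + k)
N(v, d) = -3 + 65*d
(N(-287, T(15)) + K(-455))*(289877 + 485334) = ((-3 + 65*15) + (246 - 455))*(289877 + 485334) = ((-3 + 975) - 209)*775211 = (972 - 209)*775211 = 763*775211 = 591485993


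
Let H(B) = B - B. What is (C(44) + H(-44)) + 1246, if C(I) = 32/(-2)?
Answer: 1230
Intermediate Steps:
C(I) = -16 (C(I) = 32*(-1/2) = -16)
H(B) = 0
(C(44) + H(-44)) + 1246 = (-16 + 0) + 1246 = -16 + 1246 = 1230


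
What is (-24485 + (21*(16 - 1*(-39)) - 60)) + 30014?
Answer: 6624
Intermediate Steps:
(-24485 + (21*(16 - 1*(-39)) - 60)) + 30014 = (-24485 + (21*(16 + 39) - 60)) + 30014 = (-24485 + (21*55 - 60)) + 30014 = (-24485 + (1155 - 60)) + 30014 = (-24485 + 1095) + 30014 = -23390 + 30014 = 6624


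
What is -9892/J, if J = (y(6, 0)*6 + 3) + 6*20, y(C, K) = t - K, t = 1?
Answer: -9892/129 ≈ -76.682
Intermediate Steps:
y(C, K) = 1 - K
J = 129 (J = ((1 - 1*0)*6 + 3) + 6*20 = ((1 + 0)*6 + 3) + 120 = (1*6 + 3) + 120 = (6 + 3) + 120 = 9 + 120 = 129)
-9892/J = -9892/129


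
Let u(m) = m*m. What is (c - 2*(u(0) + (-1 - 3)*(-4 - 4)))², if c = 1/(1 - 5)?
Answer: 66049/16 ≈ 4128.1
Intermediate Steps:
c = -¼ (c = 1/(-4) = -¼ ≈ -0.25000)
u(m) = m²
(c - 2*(u(0) + (-1 - 3)*(-4 - 4)))² = (-¼ - 2*(0² + (-1 - 3)*(-4 - 4)))² = (-¼ - 2*(0 - 4*(-8)))² = (-¼ - 2*(0 + 32))² = (-¼ - 2*32)² = (-¼ - 64)² = (-257/4)² = 66049/16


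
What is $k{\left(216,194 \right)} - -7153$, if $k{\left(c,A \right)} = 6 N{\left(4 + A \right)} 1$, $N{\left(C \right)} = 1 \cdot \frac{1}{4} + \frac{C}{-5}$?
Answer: $\frac{69169}{10} \approx 6916.9$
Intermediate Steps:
$N{\left(C \right)} = \frac{1}{4} - \frac{C}{5}$ ($N{\left(C \right)} = 1 \cdot \frac{1}{4} + C \left(- \frac{1}{5}\right) = \frac{1}{4} - \frac{C}{5}$)
$k{\left(c,A \right)} = - \frac{33}{10} - \frac{6 A}{5}$ ($k{\left(c,A \right)} = 6 \left(\frac{1}{4} - \frac{4 + A}{5}\right) 1 = 6 \left(\frac{1}{4} - \left(\frac{4}{5} + \frac{A}{5}\right)\right) 1 = 6 \left(- \frac{11}{20} - \frac{A}{5}\right) 1 = \left(- \frac{33}{10} - \frac{6 A}{5}\right) 1 = - \frac{33}{10} - \frac{6 A}{5}$)
$k{\left(216,194 \right)} - -7153 = \left(- \frac{33}{10} - \frac{1164}{5}\right) - -7153 = \left(- \frac{33}{10} - \frac{1164}{5}\right) + 7153 = - \frac{2361}{10} + 7153 = \frac{69169}{10}$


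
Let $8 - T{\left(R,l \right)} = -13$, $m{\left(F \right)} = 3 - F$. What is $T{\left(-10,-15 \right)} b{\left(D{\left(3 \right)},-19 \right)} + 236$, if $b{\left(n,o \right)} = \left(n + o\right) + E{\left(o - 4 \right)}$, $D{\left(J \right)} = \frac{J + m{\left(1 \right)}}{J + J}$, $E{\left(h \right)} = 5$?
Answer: $- \frac{81}{2} \approx -40.5$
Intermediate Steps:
$T{\left(R,l \right)} = 21$ ($T{\left(R,l \right)} = 8 - -13 = 8 + 13 = 21$)
$D{\left(J \right)} = \frac{2 + J}{2 J}$ ($D{\left(J \right)} = \frac{J + \left(3 - 1\right)}{J + J} = \frac{J + \left(3 - 1\right)}{2 J} = \left(J + 2\right) \frac{1}{2 J} = \left(2 + J\right) \frac{1}{2 J} = \frac{2 + J}{2 J}$)
$b{\left(n,o \right)} = 5 + n + o$ ($b{\left(n,o \right)} = \left(n + o\right) + 5 = 5 + n + o$)
$T{\left(-10,-15 \right)} b{\left(D{\left(3 \right)},-19 \right)} + 236 = 21 \left(5 + \frac{2 + 3}{2 \cdot 3} - 19\right) + 236 = 21 \left(5 + \frac{1}{2} \cdot \frac{1}{3} \cdot 5 - 19\right) + 236 = 21 \left(5 + \frac{5}{6} - 19\right) + 236 = 21 \left(- \frac{79}{6}\right) + 236 = - \frac{553}{2} + 236 = - \frac{81}{2}$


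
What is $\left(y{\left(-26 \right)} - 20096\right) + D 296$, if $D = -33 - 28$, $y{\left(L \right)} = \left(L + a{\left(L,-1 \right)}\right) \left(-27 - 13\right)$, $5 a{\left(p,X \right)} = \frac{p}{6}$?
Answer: $- \frac{111232}{3} \approx -37077.0$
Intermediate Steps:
$a{\left(p,X \right)} = \frac{p}{30}$ ($a{\left(p,X \right)} = \frac{p \frac{1}{6}}{5} = \frac{\frac{1}{6} p}{5} = \frac{p}{30}$)
$y{\left(L \right)} = - \frac{124 L}{3}$ ($y{\left(L \right)} = \left(L + \frac{L}{30}\right) \left(-27 - 13\right) = \frac{31 L}{30} \left(-40\right) = - \frac{124 L}{3}$)
$D = -61$
$\left(y{\left(-26 \right)} - 20096\right) + D 296 = \left(\left(- \frac{124}{3}\right) \left(-26\right) - 20096\right) - 18056 = \left(\frac{3224}{3} - 20096\right) - 18056 = - \frac{57064}{3} - 18056 = - \frac{111232}{3}$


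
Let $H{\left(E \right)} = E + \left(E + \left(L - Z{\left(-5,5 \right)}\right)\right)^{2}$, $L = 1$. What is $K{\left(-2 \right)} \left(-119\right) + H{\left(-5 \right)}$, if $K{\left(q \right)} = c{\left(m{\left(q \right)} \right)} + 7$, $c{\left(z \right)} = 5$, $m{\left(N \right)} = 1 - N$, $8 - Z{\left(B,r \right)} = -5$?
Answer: $-1144$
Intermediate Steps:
$Z{\left(B,r \right)} = 13$ ($Z{\left(B,r \right)} = 8 - -5 = 8 + 5 = 13$)
$K{\left(q \right)} = 12$ ($K{\left(q \right)} = 5 + 7 = 12$)
$H{\left(E \right)} = E + \left(-12 + E\right)^{2}$ ($H{\left(E \right)} = E + \left(E + \left(1 - 13\right)\right)^{2} = E + \left(E - 12\right)^{2} = E + \left(-12 + E\right)^{2}$)
$K{\left(-2 \right)} \left(-119\right) + H{\left(-5 \right)} = 12 \left(-119\right) - \left(5 - \left(-12 - 5\right)^{2}\right) = -1428 - \left(5 - \left(-17\right)^{2}\right) = -1428 + \left(-5 + 289\right) = -1428 + 284 = -1144$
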